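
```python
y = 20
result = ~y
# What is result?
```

Trace:
`y = 20` → y = 20
`result = ~y` → result = -21
So result = -21

Answer: -21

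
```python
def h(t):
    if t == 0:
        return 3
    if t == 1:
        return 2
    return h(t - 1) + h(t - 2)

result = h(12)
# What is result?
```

Build up from base cases: h(0)=3, h(1)=2, h(2)=5, h(3)=7, h(4)=12, h(5)=19, h(6)=31, ..., h(12)=555

Answer: 555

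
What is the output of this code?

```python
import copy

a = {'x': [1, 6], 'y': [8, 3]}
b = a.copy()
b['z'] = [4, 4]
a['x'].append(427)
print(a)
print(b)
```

Key concept: shallow copy of dict with mutable values.
Step by step:
`a = {'x': [1, 6], 'y': [8, 3]}` → a = {'x': [1, 6], 'y': [8, 3]}
`b = a.copy()` → b = {'x': [1, 6], 'y': [8, 3]}
`b['z'] = [4, 4]` → b = {'x': [1, 6], 'y': [8, 3], 'z': [4, 4]}
`a['x'].append(427)` → a = {'x': [1, 6, 427], 'y': [8, 3]}; b = {'x': [1, 6, 427], 'y': [8, 3], 'z': [4, 4]}
`print(a)` → prints {'x': [1, 6, 427], 'y': [8, 3]}
`print(b)` → prints {'x': [1, 6, 427], 'y': [8, 3], 'z': [4, 4]}

Answer:
{'x': [1, 6, 427], 'y': [8, 3]}
{'x': [1, 6, 427], 'y': [8, 3], 'z': [4, 4]}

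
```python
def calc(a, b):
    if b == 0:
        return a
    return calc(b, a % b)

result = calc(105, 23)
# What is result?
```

calc(105, 23) -> calc(23, 13) -> calc(13, 10) -> calc(10, 3) -> calc(3, 1) -> calc(1, 0) -> 1

Answer: 1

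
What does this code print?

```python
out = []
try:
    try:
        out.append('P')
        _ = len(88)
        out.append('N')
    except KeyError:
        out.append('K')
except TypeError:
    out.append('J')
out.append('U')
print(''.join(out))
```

Execution trace: 'P' (try body) → 'J' (outer except TypeError) → 'U' (after the try/except). Output: PJU

Answer: PJU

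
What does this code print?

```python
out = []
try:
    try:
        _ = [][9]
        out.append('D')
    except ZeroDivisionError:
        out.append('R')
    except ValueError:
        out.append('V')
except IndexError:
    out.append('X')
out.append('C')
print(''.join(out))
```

Execution trace: 'X' (outer except IndexError) → 'C' (after the try/except). Output: XC

Answer: XC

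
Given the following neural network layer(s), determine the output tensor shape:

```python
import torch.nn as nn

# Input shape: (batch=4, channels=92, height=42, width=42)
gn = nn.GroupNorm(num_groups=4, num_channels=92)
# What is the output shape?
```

Input: (4, 92, 42, 42) -> Output: (4, 92, 42, 42)

Answer: (4, 92, 42, 42)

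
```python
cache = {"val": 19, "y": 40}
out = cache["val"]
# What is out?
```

Trace:
`cache = {"val": 19, "y": 40}` → cache = {'val': 19, 'y': 40}
`out = cache["val"]` → out = 19
So out = 19

Answer: 19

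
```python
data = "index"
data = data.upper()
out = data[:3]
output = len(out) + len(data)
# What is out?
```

Trace:
`data = "index"` → data = 'index'
`data = data.upper()` → data = 'INDEX'
`out = data[:3]` → out = 'IND'
`output = len(out) + len(data)` → output = 8
So out = 'IND'

Answer: 'IND'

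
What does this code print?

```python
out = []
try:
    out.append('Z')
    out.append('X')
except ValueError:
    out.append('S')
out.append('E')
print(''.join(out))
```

Execution trace: 'Z' (try body) → 'X' (try body, no exception) → 'E' (after the try/except). Output: ZXE

Answer: ZXE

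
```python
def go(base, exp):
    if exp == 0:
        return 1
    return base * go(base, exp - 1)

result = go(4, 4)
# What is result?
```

go(4, 4) = 4 * 4 * 4 * 4 = 256

Answer: 256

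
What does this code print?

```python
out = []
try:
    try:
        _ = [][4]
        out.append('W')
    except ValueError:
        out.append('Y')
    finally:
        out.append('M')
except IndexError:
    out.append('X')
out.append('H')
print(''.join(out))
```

Execution trace: 'M' (finally) → 'X' (outer except IndexError) → 'H' (after the try/except). Output: MXH

Answer: MXH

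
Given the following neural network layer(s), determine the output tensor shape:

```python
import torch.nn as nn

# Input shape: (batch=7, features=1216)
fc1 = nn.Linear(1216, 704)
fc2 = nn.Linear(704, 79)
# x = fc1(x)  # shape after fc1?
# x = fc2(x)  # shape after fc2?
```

Input: (7, 1216) -> after fc1: (7, 704) -> Output: (7, 79)

Answer: (7, 79)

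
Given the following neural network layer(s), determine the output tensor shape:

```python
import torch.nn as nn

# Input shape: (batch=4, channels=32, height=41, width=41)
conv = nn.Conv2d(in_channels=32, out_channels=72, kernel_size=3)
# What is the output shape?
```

Input: (4, 32, 41, 41) -> Output: (4, 72, 39, 39)

Answer: (4, 72, 39, 39)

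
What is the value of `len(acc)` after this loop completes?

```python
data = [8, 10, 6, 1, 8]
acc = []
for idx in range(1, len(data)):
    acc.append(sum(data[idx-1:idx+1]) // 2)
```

Number of 2-element averages
`acc` takes the values: [] → [9] → [9, 8] → [9, 8, 3] → [9, 8, 3, 4]
So `len(acc)` = 4

Answer: 4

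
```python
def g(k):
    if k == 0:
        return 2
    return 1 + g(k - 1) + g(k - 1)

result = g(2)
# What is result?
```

g(k) = 1 + 2·g(k-1), g(0)=2. Closed form: (2+1)·2^2 - 1 = 11.

Answer: 11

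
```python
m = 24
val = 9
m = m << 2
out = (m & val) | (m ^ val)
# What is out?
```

Trace:
`m = 24` → m = 24
`val = 9` → val = 9
`m = m << 2` → m = 96
`out = (m & val) | (m ^ val)` → out = 105
So out = 105

Answer: 105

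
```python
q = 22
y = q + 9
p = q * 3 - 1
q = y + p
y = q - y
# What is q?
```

Trace:
`q = 22` → q = 22
`y = q + 9` → y = 31
`p = q * 3 - 1` → p = 65
`q = y + p` → q = 96
`y = q - y` → y = 65
So q = 96

Answer: 96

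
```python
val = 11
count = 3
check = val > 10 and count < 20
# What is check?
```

Trace:
`val = 11` → val = 11
`count = 3` → count = 3
`check = val > 10 and count < 20` → check = True
So check = True

Answer: True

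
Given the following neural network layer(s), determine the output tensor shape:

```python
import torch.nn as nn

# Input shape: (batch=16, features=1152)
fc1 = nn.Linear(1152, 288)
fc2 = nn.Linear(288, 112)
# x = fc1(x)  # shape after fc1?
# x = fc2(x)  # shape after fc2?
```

Input: (16, 1152) -> after fc1: (16, 288) -> Output: (16, 112)

Answer: (16, 112)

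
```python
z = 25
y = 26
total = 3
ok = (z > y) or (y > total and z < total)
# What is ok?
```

Trace:
`z = 25` → z = 25
`y = 26` → y = 26
`total = 3` → total = 3
`ok = (z > y) or (y > total and z < total)` → ok = False
So ok = False

Answer: False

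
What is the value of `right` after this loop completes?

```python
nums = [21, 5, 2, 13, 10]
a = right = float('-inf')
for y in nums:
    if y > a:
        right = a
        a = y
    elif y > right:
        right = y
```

Second largest (with repeats) in [21, 5, 2, 13, 10]
`right` takes the values: -inf → 5 → 13

Answer: 13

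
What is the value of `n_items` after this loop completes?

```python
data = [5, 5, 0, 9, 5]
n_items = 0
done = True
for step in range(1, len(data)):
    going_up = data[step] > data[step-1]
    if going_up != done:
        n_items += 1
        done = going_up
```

Count direction changes in [5, 5, 0, 9, 5]
`n_items` takes the values: 0 → 1 → 2 → 3

Answer: 3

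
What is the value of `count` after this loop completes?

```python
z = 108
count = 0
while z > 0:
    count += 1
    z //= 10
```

Count digits by repeated division by 10
`count` takes the values: 0 → 1 → 2 → 3

Answer: 3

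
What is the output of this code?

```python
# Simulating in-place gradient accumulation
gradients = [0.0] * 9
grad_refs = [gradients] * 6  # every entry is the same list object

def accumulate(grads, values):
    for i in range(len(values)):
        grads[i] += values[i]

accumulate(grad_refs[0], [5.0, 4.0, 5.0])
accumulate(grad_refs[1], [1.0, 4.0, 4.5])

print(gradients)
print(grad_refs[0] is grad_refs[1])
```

Key concept: gradient accumulation aliasing.
Step by step:
`gradients = [0.0] * 9` → gradients = [0.0, 0.0, 0.0, 0.0, 0.0, 0.0, 0.0, 0.0, 0.0]
`grad_refs = [gradients] * 6` → grad_refs = [[0.0, 0.0, 0.0, 0.0, 0.0, 0.0, 0.0, 0.0, 0.0], [0.0, 0.0, 0.0, 0.0, 0.0, 0.0, 0.0, 0.0, 0.0], [0.0, 0.0, 0.0, 0.0, 0.0, 0.0, 0.0, 0.0, 0.0], [0.0, 0.0, 0.0, 0.0, 0.0, 0.0, 0.0, 0.0, 0.0], [0.0, 0.0, 0.0, 0.0, 0.0, 0.0, 0.0, 0.0, 0.0], [0.0, 0.0, 0.0, 0.0, 0.0, 0.0, 0.0, 0.0, 0.0]]
`accumulate(grad_refs[0], [5.0, 4.0, 5.0])` → gradients = [5.0, 4.0, 5.0, 0.0, 0.0, 0.0, 0.0, 0.0, 0.0]; grad_refs = [[5.0, 4.0, 5.0, 0.0, 0.0, 0.0, 0.0, 0.0, 0.0], [5.0, 4.0, 5.0, 0.0, 0.0, 0.0, 0.0, 0.0, 0.0], [5.0, 4.0, 5.0, 0.0, 0.0, 0.0, 0.0, 0.0, 0.0], [5.0, 4.0, 5.0, 0.0, 0.0, 0.0, 0.0, 0.0, 0.0], [5.0, 4.0, 5.0, 0.0, 0.0, 0.0, 0.0, 0.0, 0.0], [5.0, 4.0, 5.0, 0.0, 0.0, 0.0, 0.0, 0.0, 0.0]]
`accumulate(grad_refs[1], [1.0, 4.0, 4.5])` → gradients = [6.0, 8.0, 9.5, 0.0, 0.0, 0.0, 0.0, 0.0, 0.0]; grad_refs = [[6.0, 8.0, 9.5, 0.0, 0.0, 0.0, 0.0, 0.0, 0.0], [6.0, 8.0, 9.5, 0.0, 0.0, 0.0, 0.0, 0.0, 0.0], [6.0, 8.0, 9.5, 0.0, 0.0, 0.0, 0.0, 0.0, 0.0], [6.0, 8.0, 9.5, 0.0, 0.0, 0.0, 0.0, 0.0, 0.0], [6.0, 8.0, 9.5, 0.0, 0.0, 0.0, 0.0, 0.0, 0.0], [6.0, 8.0, 9.5, 0.0, 0.0, 0.0, 0.0, 0.0, 0.0]]
`print(gradients)` → prints [6.0, 8.0, 9.5, 0.0, 0.0, 0.0, 0.0, 0.0, 0.0]
`print(grad_refs[0] is grad_refs[1])` → prints True

Answer:
[6.0, 8.0, 9.5, 0.0, 0.0, 0.0, 0.0, 0.0, 0.0]
True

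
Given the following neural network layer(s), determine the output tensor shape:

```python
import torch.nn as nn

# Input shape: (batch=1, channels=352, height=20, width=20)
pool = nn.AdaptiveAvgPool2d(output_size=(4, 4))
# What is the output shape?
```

Input: (1, 352, 20, 20) -> Output: (1, 352, 4, 4)

Answer: (1, 352, 4, 4)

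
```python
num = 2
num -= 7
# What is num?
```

Trace:
`num = 2` → num = 2
`num -= 7` → num = -5
So num = -5

Answer: -5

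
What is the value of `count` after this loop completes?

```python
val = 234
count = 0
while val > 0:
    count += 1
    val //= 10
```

Count digits by repeated division by 10
`count` takes the values: 0 → 1 → 2 → 3

Answer: 3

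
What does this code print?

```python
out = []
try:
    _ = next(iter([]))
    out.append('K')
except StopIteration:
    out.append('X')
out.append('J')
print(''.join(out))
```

Execution trace: 'X' (except StopIteration) → 'J' (after the try/except). Output: XJ

Answer: XJ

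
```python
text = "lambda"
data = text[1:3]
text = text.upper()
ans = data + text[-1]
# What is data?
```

Trace:
`text = "lambda"` → text = 'lambda'
`data = text[1:3]` → data = 'am'
`text = text.upper()` → text = 'LAMBDA'
`ans = data + text[-1]` → ans = 'amA'
So data = 'am'

Answer: 'am'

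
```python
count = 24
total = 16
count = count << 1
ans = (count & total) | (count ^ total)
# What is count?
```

Trace:
`count = 24` → count = 24
`total = 16` → total = 16
`count = count << 1` → count = 48
`ans = (count & total) | (count ^ total)` → ans = 48
So count = 48

Answer: 48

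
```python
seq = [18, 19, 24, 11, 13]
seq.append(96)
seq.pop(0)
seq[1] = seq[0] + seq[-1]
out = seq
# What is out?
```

Trace:
`seq = [18, 19, 24, 11, 13]` → seq = [18, 19, 24, 11, 13]
`seq.append(96)` → seq = [18, 19, 24, 11, 13, 96]
`seq.pop(0)` → seq = [19, 24, 11, 13, 96]
`seq[1] = seq[0] + seq[-1]` → seq = [19, 115, 11, 13, 96]
`out = seq` → out = [19, 115, 11, 13, 96]
So out = [19, 115, 11, 13, 96]

Answer: [19, 115, 11, 13, 96]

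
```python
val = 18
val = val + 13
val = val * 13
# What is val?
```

Trace:
`val = 18` → val = 18
`val = val + 13` → val = 31
`val = val * 13` → val = 403
So val = 403

Answer: 403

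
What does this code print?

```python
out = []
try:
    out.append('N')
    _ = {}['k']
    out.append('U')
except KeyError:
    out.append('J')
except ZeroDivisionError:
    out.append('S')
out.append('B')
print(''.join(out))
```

Execution trace: 'N' (try body) → 'J' (except KeyError) → 'B' (after the try/except). Output: NJB

Answer: NJB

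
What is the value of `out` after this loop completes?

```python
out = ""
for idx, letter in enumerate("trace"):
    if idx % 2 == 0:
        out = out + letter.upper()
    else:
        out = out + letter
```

Uppercase even positions in 'trace'
`out` takes the values: "" → "T" → "Tr" → "TrA" → "TrAc" → "TrAcE"

Answer: "TrAcE"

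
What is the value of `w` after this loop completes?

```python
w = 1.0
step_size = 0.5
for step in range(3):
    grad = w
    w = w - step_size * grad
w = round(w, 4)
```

Gradient descent: w = 1.0 * (1 - 0.5)^3
`w` takes the values: 1.0 → 0.5 → 0.25 → 0.125

Answer: 0.125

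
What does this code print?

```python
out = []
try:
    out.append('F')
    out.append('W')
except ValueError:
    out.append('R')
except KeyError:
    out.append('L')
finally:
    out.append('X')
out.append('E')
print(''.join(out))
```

Execution trace: 'F' (try body) → 'W' (try body, no exception) → 'X' (finally) → 'E' (after the try/except). Output: FWXE

Answer: FWXE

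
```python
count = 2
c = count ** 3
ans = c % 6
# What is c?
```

Trace:
`count = 2` → count = 2
`c = count ** 3` → c = 8
`ans = c % 6` → ans = 2
So c = 8

Answer: 8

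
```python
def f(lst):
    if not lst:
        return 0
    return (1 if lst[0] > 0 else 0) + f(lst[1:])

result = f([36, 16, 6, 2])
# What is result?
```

Count of positive elements in [36, 16, 6, 2] = 4

Answer: 4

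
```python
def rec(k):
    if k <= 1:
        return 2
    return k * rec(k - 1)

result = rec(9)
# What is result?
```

rec(9) = 9 * 8 * 7 * 6 * 5 * 4 * 3 * 2 * 2 = 725760

Answer: 725760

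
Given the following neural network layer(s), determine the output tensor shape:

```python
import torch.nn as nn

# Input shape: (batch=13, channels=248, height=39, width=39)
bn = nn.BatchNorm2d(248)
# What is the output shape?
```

Input: (13, 248, 39, 39) -> Output: (13, 248, 39, 39)

Answer: (13, 248, 39, 39)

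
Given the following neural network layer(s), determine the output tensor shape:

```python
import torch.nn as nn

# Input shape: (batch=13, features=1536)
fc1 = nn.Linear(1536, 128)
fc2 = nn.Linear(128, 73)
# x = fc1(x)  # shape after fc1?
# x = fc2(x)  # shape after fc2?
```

Input: (13, 1536) -> after fc1: (13, 128) -> Output: (13, 73)

Answer: (13, 73)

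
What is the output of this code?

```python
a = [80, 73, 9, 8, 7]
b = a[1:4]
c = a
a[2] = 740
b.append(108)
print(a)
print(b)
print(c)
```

Key concept: slice vs alias.
Step by step:
`a = [80, 73, 9, 8, 7]` → a = [80, 73, 9, 8, 7]
`b = a[1:4]` → b = [73, 9, 8]
`c = a` → c = [80, 73, 9, 8, 7] (same object as a)
`a[2] = 740` → a = [80, 73, 740, 8, 7] (same object as c); c = [80, 73, 740, 8, 7] (same object as a)
`b.append(108)` → b = [73, 9, 8, 108]
`print(a)` → prints [80, 73, 740, 8, 7]
`print(b)` → prints [73, 9, 8, 108]
`print(c)` → prints [80, 73, 740, 8, 7]

Answer:
[80, 73, 740, 8, 7]
[73, 9, 8, 108]
[80, 73, 740, 8, 7]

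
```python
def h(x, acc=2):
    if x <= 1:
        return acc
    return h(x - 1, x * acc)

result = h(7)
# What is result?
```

Accumulator trace (n, acc): (7, 2) -> (6, 14) -> (5, 84) -> (4, 420) -> (3, 1680) -> (2, 5040) -> (1, 10080) -> return 10080

Answer: 10080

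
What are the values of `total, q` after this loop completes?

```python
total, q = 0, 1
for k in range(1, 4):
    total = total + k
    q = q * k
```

Sum and factorial of 1 to 3
`total, q` takes the values: (0, 1) → (1, 1) → (3, 1) → (3, 2) → (6, 2) → (6, 6)

Answer: 6, 6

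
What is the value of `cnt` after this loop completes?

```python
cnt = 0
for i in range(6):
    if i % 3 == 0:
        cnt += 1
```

Count numbers divisible by 3 in range(6)
`cnt` takes the values: 0 → 1 → 2

Answer: 2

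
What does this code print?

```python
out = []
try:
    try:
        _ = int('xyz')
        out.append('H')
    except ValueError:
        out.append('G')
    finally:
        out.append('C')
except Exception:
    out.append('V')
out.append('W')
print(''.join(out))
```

Execution trace: 'G' (inner except ValueError) → 'C' (inner finally) → 'W' (after the try/except). Output: GCW

Answer: GCW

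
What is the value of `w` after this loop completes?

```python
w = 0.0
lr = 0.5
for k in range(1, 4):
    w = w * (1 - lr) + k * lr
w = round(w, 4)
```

Moving average with lr=0.5
`w` takes the values: 0.0 → 0.5 → 1.25 → 2.125

Answer: 2.125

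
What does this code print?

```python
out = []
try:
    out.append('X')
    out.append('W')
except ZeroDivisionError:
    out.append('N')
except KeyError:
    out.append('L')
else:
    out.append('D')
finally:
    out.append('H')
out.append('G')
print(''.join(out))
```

Execution trace: 'X' (try body) → 'W' (try body, no exception) → 'D' (else) → 'H' (finally) → 'G' (after the try/except). Output: XWDHG

Answer: XWDHG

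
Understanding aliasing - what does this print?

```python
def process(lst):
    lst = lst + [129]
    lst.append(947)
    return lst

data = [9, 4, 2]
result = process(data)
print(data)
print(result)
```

Key concept: rebinding parameter vs mutation.
Step by step:
`data = [9, 4, 2]` → data = [9, 4, 2]
`result = process(data)` → result = [9, 4, 2, 129, 947]
`print(data)` → prints [9, 4, 2]
`print(result)` → prints [9, 4, 2, 129, 947]

Answer:
[9, 4, 2]
[9, 4, 2, 129, 947]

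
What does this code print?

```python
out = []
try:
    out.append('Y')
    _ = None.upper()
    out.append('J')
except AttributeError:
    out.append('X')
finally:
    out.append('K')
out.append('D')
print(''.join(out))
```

Execution trace: 'Y' (try body) → 'X' (except AttributeError) → 'K' (finally) → 'D' (after the try/except). Output: YXKD

Answer: YXKD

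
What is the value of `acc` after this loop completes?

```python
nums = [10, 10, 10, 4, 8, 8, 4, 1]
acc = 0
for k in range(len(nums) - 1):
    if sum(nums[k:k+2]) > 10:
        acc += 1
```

Count windows with sum > 10
`acc` takes the values: 0 → 1 → 2 → 3 → 4 → 5 → 6

Answer: 6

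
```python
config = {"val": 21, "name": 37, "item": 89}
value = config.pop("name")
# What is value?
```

Trace:
`config = {"val": 21, "name": 37, "item": 89}` → config = {'val': 21, 'name': 37, 'item': 89}
`value = config.pop("name")` → config = {'val': 21, 'item': 89}; value = 37
So value = 37

Answer: 37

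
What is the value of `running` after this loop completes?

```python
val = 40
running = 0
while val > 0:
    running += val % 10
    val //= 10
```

Sum digits of 40
`running` takes the values: 0 → 4

Answer: 4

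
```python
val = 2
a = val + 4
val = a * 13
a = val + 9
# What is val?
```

Trace:
`val = 2` → val = 2
`a = val + 4` → a = 6
`val = a * 13` → val = 78
`a = val + 9` → a = 87
So val = 78

Answer: 78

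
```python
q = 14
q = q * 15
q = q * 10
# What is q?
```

Trace:
`q = 14` → q = 14
`q = q * 15` → q = 210
`q = q * 10` → q = 2100
So q = 2100

Answer: 2100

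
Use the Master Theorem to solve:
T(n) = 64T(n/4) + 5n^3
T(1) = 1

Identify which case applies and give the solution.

a=64, b=4, f(n)=5n^3. log_4(64) = 3. Since c=3 = 3, Case 2 applies: T(n) = Θ(n^log_b(a) · log n) = O(n^3 log n).

Answer: O(n^3 log n) - Case 2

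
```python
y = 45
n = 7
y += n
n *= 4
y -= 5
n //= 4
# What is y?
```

Trace:
`y = 45` → y = 45
`n = 7` → n = 7
`y += n` → y = 52
`n *= 4` → n = 28
`y -= 5` → y = 47
`n //= 4` → n = 7
So y = 47

Answer: 47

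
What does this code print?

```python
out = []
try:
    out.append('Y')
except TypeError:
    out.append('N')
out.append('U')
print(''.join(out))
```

Execution trace: 'Y' (try body, no exception) → 'U' (after the try/except). Output: YU

Answer: YU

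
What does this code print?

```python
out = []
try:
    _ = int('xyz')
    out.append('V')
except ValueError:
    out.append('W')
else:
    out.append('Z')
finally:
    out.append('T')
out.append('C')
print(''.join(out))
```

Execution trace: 'W' (except ValueError) → 'T' (finally) → 'C' (after the try/except). Output: WTC

Answer: WTC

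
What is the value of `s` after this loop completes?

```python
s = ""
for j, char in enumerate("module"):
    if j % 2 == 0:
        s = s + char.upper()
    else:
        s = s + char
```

Uppercase even positions in 'module'
`s` takes the values: "" → "M" → "Mo" → "MoD" → "MoDu" → "MoDuL" → "MoDuLe"

Answer: "MoDuLe"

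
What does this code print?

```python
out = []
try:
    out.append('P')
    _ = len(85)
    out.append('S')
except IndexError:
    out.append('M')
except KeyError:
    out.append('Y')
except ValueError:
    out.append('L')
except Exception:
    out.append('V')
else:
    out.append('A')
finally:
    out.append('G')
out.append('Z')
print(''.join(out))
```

Execution trace: 'P' (try body) → 'V' (except Exception) → 'G' (finally) → 'Z' (after the try/except). Output: PVGZ

Answer: PVGZ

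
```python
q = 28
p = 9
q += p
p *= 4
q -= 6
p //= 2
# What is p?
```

Trace:
`q = 28` → q = 28
`p = 9` → p = 9
`q += p` → q = 37
`p *= 4` → p = 36
`q -= 6` → q = 31
`p //= 2` → p = 18
So p = 18

Answer: 18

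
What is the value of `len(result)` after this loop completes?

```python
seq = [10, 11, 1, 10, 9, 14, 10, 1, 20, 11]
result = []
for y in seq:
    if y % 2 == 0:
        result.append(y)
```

Count even numbers in [10, 11, 1, 10, 9, 14, 10, 1, 20, 11]
`result` takes the values: [] → [10] → [10, 10] → [10, 10, 14] → [10, 10, 14, 10] → [10, 10, 14, 10, 20]
So `len(result)` = 5

Answer: 5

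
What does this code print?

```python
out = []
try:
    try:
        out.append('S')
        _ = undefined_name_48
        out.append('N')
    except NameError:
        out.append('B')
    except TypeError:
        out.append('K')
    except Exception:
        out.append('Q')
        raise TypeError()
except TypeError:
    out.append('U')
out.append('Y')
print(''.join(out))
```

Execution trace: 'S' (try body) → 'B' (except NameError) → 'Y' (after the try/except). Output: SBY

Answer: SBY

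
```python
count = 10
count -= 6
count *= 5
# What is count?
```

Trace:
`count = 10` → count = 10
`count -= 6` → count = 4
`count *= 5` → count = 20
So count = 20

Answer: 20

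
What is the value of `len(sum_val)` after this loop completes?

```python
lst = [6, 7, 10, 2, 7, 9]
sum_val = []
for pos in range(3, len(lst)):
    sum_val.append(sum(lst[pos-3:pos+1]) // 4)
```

Number of 4-element averages
`sum_val` takes the values: [] → [6] → [6, 6] → [6, 6, 7]
So `len(sum_val)` = 3

Answer: 3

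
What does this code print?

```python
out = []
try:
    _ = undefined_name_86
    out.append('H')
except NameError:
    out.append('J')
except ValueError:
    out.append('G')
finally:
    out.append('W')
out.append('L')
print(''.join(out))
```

Execution trace: 'J' (except NameError) → 'W' (finally) → 'L' (after the try/except). Output: JWL

Answer: JWL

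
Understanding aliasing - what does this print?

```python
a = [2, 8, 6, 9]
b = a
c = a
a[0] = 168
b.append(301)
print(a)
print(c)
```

Key concept: multiple aliases.
Step by step:
`a = [2, 8, 6, 9]` → a = [2, 8, 6, 9]
`b = a` → b = [2, 8, 6, 9] (same object as a)
`c = a` → c = [2, 8, 6, 9] (same object as a, b)
`a[0] = 168` → a = [168, 8, 6, 9] (same object as b, c); b = [168, 8, 6, 9] (same object as a, c); c = [168, 8, 6, 9] (same object as a, b)
`b.append(301)` → a = [168, 8, 6, 9, 301] (same object as b, c); b = [168, 8, 6, 9, 301] (same object as a, c); c = [168, 8, 6, 9, 301] (same object as a, b)
`print(a)` → prints [168, 8, 6, 9, 301]
`print(c)` → prints [168, 8, 6, 9, 301]

Answer:
[168, 8, 6, 9, 301]
[168, 8, 6, 9, 301]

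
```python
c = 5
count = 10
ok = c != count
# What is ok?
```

Trace:
`c = 5` → c = 5
`count = 10` → count = 10
`ok = c != count` → ok = True
So ok = True

Answer: True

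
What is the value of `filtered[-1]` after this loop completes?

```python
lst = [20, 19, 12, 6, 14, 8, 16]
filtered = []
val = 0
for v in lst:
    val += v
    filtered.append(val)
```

Cumulative sum ends at 95
`filtered` takes the values: [] → [20] → [20, 39] → [20, 39, 51] → [20, 39, 51, 57] → [20, 39, 51, 57, 71] → [20, 39, 51, 57, 71, 79] → [20, 39, 51, 57, 71, 79, 95]
So `filtered[-1]` = 95

Answer: 95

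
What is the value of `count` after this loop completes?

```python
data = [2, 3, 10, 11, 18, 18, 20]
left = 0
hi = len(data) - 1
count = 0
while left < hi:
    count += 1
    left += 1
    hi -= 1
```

Iterations until pointers meet (list length 7)
`count` takes the values: 0 → 1 → 2 → 3

Answer: 3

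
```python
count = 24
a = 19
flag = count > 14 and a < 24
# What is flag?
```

Trace:
`count = 24` → count = 24
`a = 19` → a = 19
`flag = count > 14 and a < 24` → flag = True
So flag = True

Answer: True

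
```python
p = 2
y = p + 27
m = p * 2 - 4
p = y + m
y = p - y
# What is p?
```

Trace:
`p = 2` → p = 2
`y = p + 27` → y = 29
`m = p * 2 - 4` → m = 0
`p = y + m` → p = 29
`y = p - y` → y = 0
So p = 29

Answer: 29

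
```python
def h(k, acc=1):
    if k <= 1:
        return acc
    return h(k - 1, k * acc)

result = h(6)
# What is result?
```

Accumulator trace (n, acc): (6, 1) -> (5, 6) -> (4, 30) -> (3, 120) -> (2, 360) -> (1, 720) -> return 720

Answer: 720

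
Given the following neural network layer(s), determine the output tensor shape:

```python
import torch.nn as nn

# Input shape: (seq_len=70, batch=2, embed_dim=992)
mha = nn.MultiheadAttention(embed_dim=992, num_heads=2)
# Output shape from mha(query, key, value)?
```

Input: (70, 2, 992) -> Output: (70, 2, 992)

Answer: (70, 2, 992)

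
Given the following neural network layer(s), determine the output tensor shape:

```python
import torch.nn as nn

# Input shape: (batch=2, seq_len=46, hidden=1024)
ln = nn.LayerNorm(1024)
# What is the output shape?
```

Input: (2, 46, 1024) -> Output: (2, 46, 1024)

Answer: (2, 46, 1024)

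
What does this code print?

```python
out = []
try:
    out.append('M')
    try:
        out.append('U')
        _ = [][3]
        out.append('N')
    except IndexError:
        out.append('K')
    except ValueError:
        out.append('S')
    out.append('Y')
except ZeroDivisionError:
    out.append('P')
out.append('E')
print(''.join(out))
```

Execution trace: 'M' (try body) → 'U' (inner try body) → 'K' (inner except IndexError) → 'Y' (try body, no exception) → 'E' (after the try/except). Output: MUKYE

Answer: MUKYE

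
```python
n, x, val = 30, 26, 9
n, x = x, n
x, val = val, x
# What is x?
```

Trace:
`n, x, val = 30, 26, 9` → n = 30; x = 26; val = 9
`n, x = x, n` → n = 26; x = 30
`x, val = val, x` → x = 9; val = 30
So x = 9

Answer: 9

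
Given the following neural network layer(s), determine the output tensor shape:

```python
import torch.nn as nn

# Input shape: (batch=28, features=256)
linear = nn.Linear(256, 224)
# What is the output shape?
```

Input: (28, 256) -> Output: (28, 224)

Answer: (28, 224)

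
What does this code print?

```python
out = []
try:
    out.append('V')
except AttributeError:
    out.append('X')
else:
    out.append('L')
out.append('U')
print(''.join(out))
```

Execution trace: 'V' (try body, no exception) → 'L' (else) → 'U' (after the try/except). Output: VLU

Answer: VLU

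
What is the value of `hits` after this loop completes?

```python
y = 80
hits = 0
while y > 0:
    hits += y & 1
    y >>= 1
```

Count set bits in 80 (binary: 0b1010000)
`hits` takes the values: 0 → 1 → 2

Answer: 2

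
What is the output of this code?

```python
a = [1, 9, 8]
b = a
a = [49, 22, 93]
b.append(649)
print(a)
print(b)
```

Key concept: rebinding vs mutation: a is rebound to a new list, b still points at the original.
Step by step:
`a = [1, 9, 8]` → a = [1, 9, 8]
`b = a` → b = [1, 9, 8] (same object as a)
`a = [49, 22, 93]` → a = [49, 22, 93]
`b.append(649)` → b = [1, 9, 8, 649]
`print(a)` → prints [49, 22, 93]
`print(b)` → prints [1, 9, 8, 649]

Answer:
[49, 22, 93]
[1, 9, 8, 649]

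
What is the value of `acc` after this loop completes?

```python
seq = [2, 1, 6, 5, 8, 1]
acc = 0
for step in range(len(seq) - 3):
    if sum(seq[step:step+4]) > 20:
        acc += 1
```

Count windows with sum > 20
`acc` takes the values: 0

Answer: 0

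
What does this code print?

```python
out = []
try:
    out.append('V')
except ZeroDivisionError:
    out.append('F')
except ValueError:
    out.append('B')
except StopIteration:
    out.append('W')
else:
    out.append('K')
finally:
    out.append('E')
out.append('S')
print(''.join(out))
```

Execution trace: 'V' (try body, no exception) → 'K' (else) → 'E' (finally) → 'S' (after the try/except). Output: VKES

Answer: VKES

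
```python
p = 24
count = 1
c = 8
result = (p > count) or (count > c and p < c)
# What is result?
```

Trace:
`p = 24` → p = 24
`count = 1` → count = 1
`c = 8` → c = 8
`result = (p > count) or (count > c and p < c)` → result = True
So result = True

Answer: True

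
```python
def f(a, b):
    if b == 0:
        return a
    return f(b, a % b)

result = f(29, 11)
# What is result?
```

f(29, 11) -> f(11, 7) -> f(7, 4) -> f(4, 3) -> f(3, 1) -> f(1, 0) -> 1

Answer: 1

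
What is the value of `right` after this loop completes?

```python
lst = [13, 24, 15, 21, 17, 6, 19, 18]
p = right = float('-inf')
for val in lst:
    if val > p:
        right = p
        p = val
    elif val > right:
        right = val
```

Second largest (with repeats) in [13, 24, 15, 21, 17, 6, 19, 18]
`right` takes the values: -inf → 13 → 15 → 21

Answer: 21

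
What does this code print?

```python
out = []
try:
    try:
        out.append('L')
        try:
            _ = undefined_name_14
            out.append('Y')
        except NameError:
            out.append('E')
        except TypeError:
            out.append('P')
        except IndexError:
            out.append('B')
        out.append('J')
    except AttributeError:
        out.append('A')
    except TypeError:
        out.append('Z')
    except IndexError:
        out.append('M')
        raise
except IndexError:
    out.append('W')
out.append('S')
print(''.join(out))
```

Execution trace: 'L' (try body) → 'E' (inner except NameError) → 'J' (try body, no exception) → 'S' (after the try/except). Output: LEJS

Answer: LEJS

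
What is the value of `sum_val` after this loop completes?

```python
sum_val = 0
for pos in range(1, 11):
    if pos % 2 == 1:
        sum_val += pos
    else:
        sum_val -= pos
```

Add odd, subtract even
`sum_val` takes the values: 0 → 1 → -1 → 2 → -2 → 3 → -3 → 4 → -4 → 5 → -5

Answer: -5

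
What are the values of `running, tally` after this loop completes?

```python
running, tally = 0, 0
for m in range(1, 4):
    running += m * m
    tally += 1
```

Sum of squares and count
`running, tally` takes the values: (0, 0) → (1, 0) → (1, 1) → (5, 1) → (5, 2) → (14, 2) → (14, 3)

Answer: 14, 3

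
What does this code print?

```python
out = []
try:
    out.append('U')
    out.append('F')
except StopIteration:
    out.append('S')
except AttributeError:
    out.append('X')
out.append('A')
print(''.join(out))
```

Execution trace: 'U' (try body) → 'F' (try body, no exception) → 'A' (after the try/except). Output: UFA

Answer: UFA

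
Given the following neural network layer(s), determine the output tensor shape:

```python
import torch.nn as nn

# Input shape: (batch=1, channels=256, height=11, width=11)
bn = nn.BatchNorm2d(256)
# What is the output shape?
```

Input: (1, 256, 11, 11) -> Output: (1, 256, 11, 11)

Answer: (1, 256, 11, 11)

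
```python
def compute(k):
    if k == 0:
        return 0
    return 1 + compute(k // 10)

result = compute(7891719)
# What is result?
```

Count of digits of 7891719: 7

Answer: 7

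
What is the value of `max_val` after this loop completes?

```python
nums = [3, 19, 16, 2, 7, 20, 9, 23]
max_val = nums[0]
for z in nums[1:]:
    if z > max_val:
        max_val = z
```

Maximum of [3, 19, 16, 2, 7, 20, 9, 23]
`max_val` takes the values: 3 → 19 → 20 → 23

Answer: 23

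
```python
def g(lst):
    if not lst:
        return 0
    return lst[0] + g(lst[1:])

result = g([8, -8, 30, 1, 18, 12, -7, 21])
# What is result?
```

8 + (-8) + 30 + 1 + 18 + 12 + (-7) + 21 + 0 = 75

Answer: 75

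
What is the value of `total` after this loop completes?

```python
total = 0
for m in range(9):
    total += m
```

Sum of 0 to 8 = 36
`total` takes the values: 0 → 1 → 3 → 6 → 10 → 15 → 21 → 28 → 36

Answer: 36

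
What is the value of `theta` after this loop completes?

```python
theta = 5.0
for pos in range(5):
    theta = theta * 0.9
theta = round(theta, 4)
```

Exponential decay: 5.0 * 0.9^5
`theta` takes the values: 5.0 → 4.5 → 4.05 → 3.645 → 3.2805 → 2.95245 → 2.9525

Answer: 2.9525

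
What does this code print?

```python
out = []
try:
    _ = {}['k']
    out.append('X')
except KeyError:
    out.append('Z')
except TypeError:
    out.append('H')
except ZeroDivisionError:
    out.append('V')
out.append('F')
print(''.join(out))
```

Execution trace: 'Z' (except KeyError) → 'F' (after the try/except). Output: ZF

Answer: ZF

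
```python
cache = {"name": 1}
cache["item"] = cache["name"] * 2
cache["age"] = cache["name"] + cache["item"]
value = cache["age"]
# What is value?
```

Trace:
`cache = {"name": 1}` → cache = {'name': 1}
`cache["item"] = cache["name"] * 2` → cache = {'name': 1, 'item': 2}
`cache["age"] = cache["name"] + cache["item"]` → cache = {'name': 1, 'item': 2, 'age': 3}
`value = cache["age"]` → value = 3
So value = 3

Answer: 3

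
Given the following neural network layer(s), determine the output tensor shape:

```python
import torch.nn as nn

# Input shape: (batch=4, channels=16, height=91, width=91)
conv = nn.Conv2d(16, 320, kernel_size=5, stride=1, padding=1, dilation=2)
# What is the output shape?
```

Input: (4, 16, 91, 91) -> Output: (4, 320, 85, 85)

Answer: (4, 320, 85, 85)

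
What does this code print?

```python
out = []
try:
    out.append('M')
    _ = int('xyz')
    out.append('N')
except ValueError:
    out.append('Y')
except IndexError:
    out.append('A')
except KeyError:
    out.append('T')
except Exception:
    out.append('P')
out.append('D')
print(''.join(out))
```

Execution trace: 'M' (try body) → 'Y' (except ValueError) → 'D' (after the try/except). Output: MYD

Answer: MYD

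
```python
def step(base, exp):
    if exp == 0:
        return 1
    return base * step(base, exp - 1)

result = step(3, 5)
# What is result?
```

step(3, 5) = 3 * 3 * 3 * 3 * 3 = 243

Answer: 243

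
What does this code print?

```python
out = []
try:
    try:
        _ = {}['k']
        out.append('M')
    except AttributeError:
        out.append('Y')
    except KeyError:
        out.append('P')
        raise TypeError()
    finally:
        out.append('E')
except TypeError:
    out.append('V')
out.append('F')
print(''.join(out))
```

Execution trace: 'P' (inner except KeyError) → 'E' (inner finally) → 'V' (outer except TypeError) → 'F' (after the try/except). Output: PEVF

Answer: PEVF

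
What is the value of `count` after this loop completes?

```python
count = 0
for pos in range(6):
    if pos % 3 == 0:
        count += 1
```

Count numbers divisible by 3 in range(6)
`count` takes the values: 0 → 1 → 2

Answer: 2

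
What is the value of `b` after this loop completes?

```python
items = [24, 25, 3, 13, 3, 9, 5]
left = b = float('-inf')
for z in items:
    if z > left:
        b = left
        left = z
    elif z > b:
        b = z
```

Second largest (with repeats) in [24, 25, 3, 13, 3, 9, 5]
`b` takes the values: -inf → 24

Answer: 24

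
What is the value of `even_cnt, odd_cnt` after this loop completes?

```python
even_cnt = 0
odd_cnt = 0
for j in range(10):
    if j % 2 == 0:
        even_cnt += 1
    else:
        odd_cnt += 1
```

Count evens and odds in range(10)
`even_cnt, odd_cnt` takes the values: (0, 0) → (1, 0) → (1, 1) → (2, 1) → (2, 2) → (3, 2) → (3, 3) → (4, 3) → (4, 4) → (5, 4) → (5, 5)

Answer: 5, 5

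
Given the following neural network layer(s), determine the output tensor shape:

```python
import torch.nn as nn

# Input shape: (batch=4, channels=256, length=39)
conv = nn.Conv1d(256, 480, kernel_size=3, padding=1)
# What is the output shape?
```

Input: (4, 256, 39) -> Output: (4, 480, 39)

Answer: (4, 480, 39)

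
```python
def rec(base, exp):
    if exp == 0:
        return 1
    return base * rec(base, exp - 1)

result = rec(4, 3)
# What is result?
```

rec(4, 3) = 4 * 4 * 4 = 64

Answer: 64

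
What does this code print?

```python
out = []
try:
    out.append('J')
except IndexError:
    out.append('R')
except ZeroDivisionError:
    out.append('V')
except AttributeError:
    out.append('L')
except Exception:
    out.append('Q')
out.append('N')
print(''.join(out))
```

Execution trace: 'J' (try body, no exception) → 'N' (after the try/except). Output: JN

Answer: JN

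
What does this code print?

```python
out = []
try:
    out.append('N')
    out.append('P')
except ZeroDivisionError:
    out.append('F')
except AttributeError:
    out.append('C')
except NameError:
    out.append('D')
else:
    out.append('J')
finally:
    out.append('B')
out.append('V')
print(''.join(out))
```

Execution trace: 'N' (try body) → 'P' (try body, no exception) → 'J' (else) → 'B' (finally) → 'V' (after the try/except). Output: NPJBV

Answer: NPJBV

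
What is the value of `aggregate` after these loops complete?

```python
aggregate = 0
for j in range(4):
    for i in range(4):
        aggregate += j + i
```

Sum of all j+i for j,i in 4x4
`aggregate` takes the values: 0 → 1 → 3 → 6 → 7 → 9 → 12 → 16 → 18 → 21 → 25 → 30 → 33 → 37 → 42 → 48

Answer: 48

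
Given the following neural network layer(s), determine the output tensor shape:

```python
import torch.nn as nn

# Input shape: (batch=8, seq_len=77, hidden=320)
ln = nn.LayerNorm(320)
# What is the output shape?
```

Input: (8, 77, 320) -> Output: (8, 77, 320)

Answer: (8, 77, 320)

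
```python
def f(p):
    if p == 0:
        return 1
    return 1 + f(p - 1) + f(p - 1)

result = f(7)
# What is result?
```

f(p) = 1 + 2·f(p-1), f(0)=1. Closed form: (1+1)·2^7 - 1 = 255.

Answer: 255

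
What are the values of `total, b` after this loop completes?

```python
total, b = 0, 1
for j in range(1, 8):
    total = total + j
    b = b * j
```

Sum and factorial of 1 to 7
`total, b` takes the values: (0, 1) → (1, 1) → (3, 1) → (3, 2) → (6, 2) → (6, 6) → (10, 6) → (10, 24) → (15, 24) → (15, 120) → (21, 120) → (21, 720) → (28, 720) → (28, 5040)

Answer: 28, 5040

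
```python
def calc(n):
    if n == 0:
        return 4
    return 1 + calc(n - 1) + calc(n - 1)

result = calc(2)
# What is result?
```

calc(n) = 1 + 2·calc(n-1), calc(0)=4. Closed form: (4+1)·2^2 - 1 = 19.

Answer: 19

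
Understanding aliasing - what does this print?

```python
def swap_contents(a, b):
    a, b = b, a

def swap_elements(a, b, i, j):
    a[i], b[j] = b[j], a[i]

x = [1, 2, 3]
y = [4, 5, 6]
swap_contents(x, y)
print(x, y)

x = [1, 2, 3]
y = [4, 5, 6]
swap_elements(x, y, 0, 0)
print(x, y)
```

Key concept: parameter rebinding vs mutation.
Step by step:
`x = [1, 2, 3]` → x = [1, 2, 3]
`y = [4, 5, 6]` → y = [4, 5, 6]
`swap_contents(x, y)` → no visible change to tracked variables
`print(x, y)` → prints [1, 2, 3] [4, 5, 6]
`x = [1, 2, 3]` → x = [1, 2, 3]
`y = [4, 5, 6]` → y = [4, 5, 6]
`swap_elements(x, y, 0, 0)` → x = [4, 2, 3]; y = [1, 5, 6]
`print(x, y)` → prints [4, 2, 3] [1, 5, 6]

Answer:
[1, 2, 3] [4, 5, 6]
[4, 2, 3] [1, 5, 6]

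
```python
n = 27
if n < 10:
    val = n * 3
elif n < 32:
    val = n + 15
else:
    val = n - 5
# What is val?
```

Trace:
`n = 27` → n = 27
`if n < 10: ...` → n < 10 is False, n < 32 is True → val = 42
So val = 42

Answer: 42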